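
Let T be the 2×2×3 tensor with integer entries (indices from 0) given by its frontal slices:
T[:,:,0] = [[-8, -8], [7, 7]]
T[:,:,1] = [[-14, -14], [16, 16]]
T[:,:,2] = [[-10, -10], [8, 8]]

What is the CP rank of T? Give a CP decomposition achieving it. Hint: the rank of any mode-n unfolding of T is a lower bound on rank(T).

Lower bound: the mode-1 unfolding of T (rows indexed by i, columns by (j,k) = (0,0), (0,1), (0,2), (1,0), (1,1), (1,2)) is [[-8, -14, -10, -8, -14, -10], [7, 16, 8, 7, 16, 8]].
There the 2×2 minor on rows i ∈ {0, 1}, columns (j,k) ∈ {(0,0), (0,1)} is det [[-8, -14], [7, 16]] = -30 ≠ 0, so this unfolding has rank ≥ 2; CP rank is at least every unfolding rank, so rank(T) ≥ 2. (Unfolding ranks only ever bound the CP rank from below — rank(T) can be strictly larger than all of them — so the matching upper bound has to come from an explicit 2-term decomposition.)
Upper bound — finding two terms. Every mode-2 slice of T is a multiple of one matrix: T[:,j,:] = b[j]·M with b = (1, 1) and M = [[-8, -14, -10], [7, 16, 8]] (rows indexed by i, columns by k). So it suffices to write M as a sum of two rank-1 matrices.
Splitting M by its rows (i = 0, 1), M = (1, 0)(-8, -14, -10)ᵀ + (0, 1)(7, 16, 8)ᵀ.
Hence T = (1, 0) ∘ (1, 1) ∘ (-8, -14, -10) + (0, 1) ∘ (1, 1) ∘ (7, 16, 8), so rank(T) ≤ 2.
These bounds meet, so rank(T) = 2.
Check entry T[0,0,2] = -10: (1)·(1)·(-10) + (0)·(1)·(8) = -10.

rank(T) = 2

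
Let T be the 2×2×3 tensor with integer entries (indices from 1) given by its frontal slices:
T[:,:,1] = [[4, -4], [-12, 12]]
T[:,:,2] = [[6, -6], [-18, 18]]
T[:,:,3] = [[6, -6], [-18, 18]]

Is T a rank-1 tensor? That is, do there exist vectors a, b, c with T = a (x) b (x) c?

The mode-1 fibre T[:,1,1] = [4, -12] gives a = [1, -3] (primitive direction); the mode-2 fibre T[1,:,1] = [4, -4] gives b = [1, -1]; then c[k] = T[1,1,k] / (a[1]·b[1]) = [4, 6, 6] / 1 = [4, 6, 6].
Expanding [1, -3] (x) [1, -1] (x) [4, 6, 6] reproduces all 12 entries of T, so T = [1, -3] (x) [1, -1] (x) [4, 6, 6] and rank(T) ≤ 1.
Equivalently every frontal slice T[:,:,k] is c[k] times the rank-1 matrix [1, -3] (x) [1, -1]. So T has rank 1 (it is nonzero).

Yes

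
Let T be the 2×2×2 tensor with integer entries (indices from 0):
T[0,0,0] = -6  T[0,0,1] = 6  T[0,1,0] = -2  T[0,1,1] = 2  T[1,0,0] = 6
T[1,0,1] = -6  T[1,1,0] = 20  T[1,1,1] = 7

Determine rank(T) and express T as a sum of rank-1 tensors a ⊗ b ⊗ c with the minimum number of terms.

Lower bound: the mode-2 unfolding of T (rows indexed by j, columns by (i,k) = (0,0), (0,1), (1,0), (1,1)) is [[-6, 6, 6, -6], [-2, 2, 20, 7]].
There the 2×2 minor on rows j ∈ {0, 1}, columns (i,k) ∈ {(0,0), (1,0)} is det [[-6, 6], [-2, 20]] = -108 ≠ 0, so this unfolding has rank ≥ 2; CP rank is at least every unfolding rank, so rank(T) ≥ 2. (Unfolding ranks only ever bound the CP rank from below — rank(T) can be strictly larger than all of them — so the matching upper bound has to come from an explicit 2-term decomposition.)
Upper bound — finding two terms. Write S_k = T[:,:,k] for the frontal slices: S₀ = [[-6, -2], [6, 20]], S₁ = [[6, 2], [-6, 7]].
If T = a₁ ⊗ b₁ ⊗ c₁ + a₂ ⊗ b₂ ⊗ c₂ then each S_k = c₁[k]·a₁b₁ᵀ + c₂[k]·a₂b₂ᵀ. S₀ and S₁ are linearly independent, so a₁b₁ᵀ and a₂b₂ᵀ must span the same plane of matrices: they are the rank-1 matrices of the form x·S₀ + y·S₁.
det(x·S₀ + y·S₁) is −108·x² + 54·xy + 54·y² = (-54)·(x − y)(2·x + y), vanishing at (x:y) = (1:1) and (1:-2).
M₁ = S₀ + S₁ = [[0, 0], [0, 27]] = 27·[0, 1][0, 1]ᵀ and M₂ = S₀ − 2·S₁ = [[-18, -6], [18, 6]] = (-6)·[1, -1][3, 1]ᵀ, so take a₁ = [0, 1], b₁ = [0, 1], a₂ = [1, -1], b₂ = [3, 1].
Each slice is an integer combination of E₁ = a₁b₁ᵀ and E₂ = a₂b₂ᵀ: S₀ = 18·E₁ − 2·E₂, S₁ = 9·E₁ + 2·E₂; reading off coefficients, c₁ = [18, 9] and c₂ = [-2, 2].
Hence T = [0, 1] ⊗ [0, 1] ⊗ [18, 9] + [1, -1] ⊗ [3, 1] ⊗ [-2, 2], so rank(T) ≤ 2.
These bounds meet, so rank(T) = 2.

rank(T) = 2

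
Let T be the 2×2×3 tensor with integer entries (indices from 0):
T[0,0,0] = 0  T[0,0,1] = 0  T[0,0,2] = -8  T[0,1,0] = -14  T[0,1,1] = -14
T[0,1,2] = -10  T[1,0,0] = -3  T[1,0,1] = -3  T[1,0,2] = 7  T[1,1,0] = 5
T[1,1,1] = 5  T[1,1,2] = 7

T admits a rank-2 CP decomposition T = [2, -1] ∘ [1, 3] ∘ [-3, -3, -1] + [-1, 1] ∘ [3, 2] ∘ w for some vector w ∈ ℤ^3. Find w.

w = [-2, -2, 2]

Subtract the known terms from T to get the rank-1 residual R = [-1, 1] ∘ [3, 2] ∘ w, so R[i,j,k] = a[i]·b[j]·w[k]. Pick indices with nonzero a[0]·b[0] = (-1)·(3) = -3. Only the fibre through (0,0,·) is needed: R[0,0,:] = T[0,0,:] − Σₗ aₗ[0]bₗ[0]cₗ = [0, 0, -8] − (2)·(1)·[-3, -3, -1] = [6, 6, -6]. Then w[k] = R[0,0,k] / -3 for each k, giving w = [6, 6, -6] / -3 = [-2, -2, 2].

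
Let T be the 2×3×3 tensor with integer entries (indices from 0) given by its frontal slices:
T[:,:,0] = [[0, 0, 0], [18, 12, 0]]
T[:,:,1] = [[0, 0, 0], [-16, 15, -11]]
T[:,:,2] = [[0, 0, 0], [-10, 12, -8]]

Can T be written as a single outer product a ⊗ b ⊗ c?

No

The mode-2 unfolding of T (rows indexed by j, columns by (i,k) = (0,0), (0,1), (0,2), (1,0), (1,1), (1,2)) is [[0, 0, 0, 18, -16, -10], [0, 0, 0, 12, 15, 12], [0, 0, 0, 0, -11, -8]].
There the 2×2 minor on rows j ∈ {0, 1}, columns (i,k) ∈ {(1,0), (1,1)} is det [[18, -16], [12, 15]] = 462 ≠ 0, so this unfolding has rank ≥ 2; CP rank is at least every unfolding rank, so rank(T) ≥ 2.
In particular rank(T) ≥ 2 > 1, so T is not rank-1.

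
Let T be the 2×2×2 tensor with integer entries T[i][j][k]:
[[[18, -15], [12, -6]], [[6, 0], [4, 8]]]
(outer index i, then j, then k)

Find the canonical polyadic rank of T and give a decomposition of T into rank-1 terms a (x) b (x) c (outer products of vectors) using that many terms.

Lower bound: the mode-1 unfolding of T (rows indexed by i, columns by (j,k) = (0,0), (0,1), (1,0), (1,1)) is [[18, -15, 12, -6], [6, 0, 4, 8]].
There the 2×2 minor on rows i ∈ {0, 1}, columns (j,k) ∈ {(0,0), (0,1)} is det [[18, -15], [6, 0]] = 90 ≠ 0, so this unfolding has rank ≥ 2; CP rank is at least every unfolding rank, so rank(T) ≥ 2. (Unfolding ranks only ever bound the CP rank from below — rank(T) can be strictly larger than all of them — so the matching upper bound has to come from an explicit 2-term decomposition.)
Upper bound — finding two terms. Write S_k = T[:,:,k] for the frontal slices: S₀ = [[18, 12], [6, 4]], S₁ = [[-15, -6], [0, 8]].
If T = a₁ (x) b₁ (x) c₁ + a₂ (x) b₂ (x) c₂ then each S_k = c₁[k]·a₁b₁ᵀ + c₂[k]·a₂b₂ᵀ. S₀ and S₁ are linearly independent, so a₁b₁ᵀ and a₂b₂ᵀ must span the same plane of matrices: they are the rank-1 matrices of the form x·S₀ + y·S₁.
det(x·S₀ + y·S₁) is 120·xy − 120·y² = 120·(x − y)(y), vanishing at (x:y) = (1:1) and (1:0).
M₁ = S₀ + S₁ = [[3, 6], [6, 12]] = 3·(1, 2)(1, 2)ᵀ and M₂ = S₀ = [[18, 12], [6, 4]] = 2·(3, 1)(3, 2)ᵀ, so take a₁ = (1, 2), b₁ = (1, 2), a₂ = (3, 1), b₂ = (3, 2).
Each slice is an integer combination of E₁ = a₁b₁ᵀ and E₂ = a₂b₂ᵀ: S₀ = 2·E₂, S₁ = 3·E₁ − 2·E₂; reading off coefficients, c₁ = (0, 3) and c₂ = (2, -2).
Hence T = (1, 2) (x) (1, 2) (x) (0, 3) + (3, 1) (x) (3, 2) (x) (2, -2), so rank(T) ≤ 2.
These bounds meet, so rank(T) = 2.
Check entry T[0,0,0] = 18: (1)·(1)·(0) + (3)·(3)·(2) = 18.

rank(T) = 2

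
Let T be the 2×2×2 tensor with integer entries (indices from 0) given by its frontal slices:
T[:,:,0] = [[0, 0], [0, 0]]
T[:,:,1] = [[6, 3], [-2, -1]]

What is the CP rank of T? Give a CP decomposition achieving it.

Lower bound: T ≠ 0 (e.g. T[0,0,1] = 6), so rank(T) ≥ 1.
Upper bound: if T = a ∘ b ∘ c then every fibre of T is a multiple of the corresponding factor, so read the factors off the fibres through the nonzero entry T[0,0,1] = 6.
The mode-1 fibre T[:,0,1] = [6, -2] gives a = [3, -1] (primitive direction); the mode-2 fibre T[0,:,1] = [6, 3] gives b = [2, 1]; then c[k] = T[0,0,k] / (a[0]·b[0]) = [0, 6] / 6 = [0, 1].
Expanding [3, -1] ∘ [2, 1] ∘ [0, 1] reproduces all 8 entries of T, so T = [3, -1] ∘ [2, 1] ∘ [0, 1] and rank(T) ≤ 1.
These bounds meet, so rank(T) = 1.

rank(T) = 1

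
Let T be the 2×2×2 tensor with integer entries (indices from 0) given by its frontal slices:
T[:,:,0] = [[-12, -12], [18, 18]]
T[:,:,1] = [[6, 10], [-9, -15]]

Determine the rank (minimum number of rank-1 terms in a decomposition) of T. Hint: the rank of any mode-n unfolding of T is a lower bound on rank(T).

Lower bound: the mode-3 unfolding of T (rows indexed by k, columns by (i,j) = (0,0), (0,1), (1,0), (1,1)) is [[-12, -12, 18, 18], [6, 10, -9, -15]].
There the 2×2 minor on rows k ∈ {0, 1}, columns (i,j) ∈ {(0,0), (0,1)} is det [[-12, -12], [6, 10]] = -48 ≠ 0, so this unfolding has rank ≥ 2; CP rank is at least every unfolding rank, so rank(T) ≥ 2. (Unfolding ranks only ever bound the CP rank from below — rank(T) can be strictly larger than all of them — so the matching upper bound has to come from an explicit 2-term decomposition.)
Upper bound — finding two terms. Every mode-1 slice of T is a multiple of one matrix: T[i,:,:] = a[i]·M with a = [2, -3] and M = [[-6, 3], [-6, 5]] (rows indexed by j, columns by k). So it suffices to write M as a sum of two rank-1 matrices.
Splitting M by its rows (j = 0, 1), M = [1, 0][-6, 3]ᵀ + [0, 1][-6, 5]ᵀ.
Hence T = [2, -3] ⊗ [1, 0] ⊗ [-6, 3] + [2, -3] ⊗ [0, 1] ⊗ [-6, 5], so rank(T) ≤ 2.
These bounds meet, so rank(T) = 2.
Check entry T[0,1,0] = -12: (2)·(0)·(-6) + (2)·(1)·(-6) = -12.

2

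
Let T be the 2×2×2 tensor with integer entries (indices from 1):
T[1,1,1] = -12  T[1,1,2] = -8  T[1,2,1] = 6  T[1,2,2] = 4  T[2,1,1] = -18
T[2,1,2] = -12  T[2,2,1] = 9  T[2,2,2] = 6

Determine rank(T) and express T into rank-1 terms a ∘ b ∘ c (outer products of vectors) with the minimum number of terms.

rank(T) = 1

Lower bound: T ≠ 0 (e.g. T[1,1,1] = -12), so rank(T) ≥ 1.
Upper bound: if T = a ∘ b ∘ c then every fibre of T is a multiple of the corresponding factor, so read the factors off the fibres through the nonzero entry T[1,1,1] = -12.
The mode-1 fibre T[:,1,1] = [-12, -18] gives a = [2, 3] (primitive direction); the mode-2 fibre T[1,:,1] = [-12, 6] gives b = [2, -1]; then c[k] = T[1,1,k] / (a[1]·b[1]) = [-12, -8] / 4 = [-3, -2].
Expanding [2, 3] ∘ [2, -1] ∘ [-3, -2] reproduces all 8 entries of T, so T = [2, 3] ∘ [2, -1] ∘ [-3, -2] and rank(T) ≤ 1.
These bounds meet, so rank(T) = 1.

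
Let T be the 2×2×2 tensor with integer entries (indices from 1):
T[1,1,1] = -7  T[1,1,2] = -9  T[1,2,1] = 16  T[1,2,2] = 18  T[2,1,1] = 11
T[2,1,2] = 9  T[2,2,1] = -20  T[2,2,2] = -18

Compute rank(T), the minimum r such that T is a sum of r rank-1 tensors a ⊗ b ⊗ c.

Lower bound: the mode-2 unfolding of T (rows indexed by j, columns by (i,k) = (1,1), (1,2), (2,1), (2,2)) is [[-7, -9, 11, 9], [16, 18, -20, -18]].
There the 2×2 minor on rows j ∈ {1, 2}, columns (i,k) ∈ {(1,1), (1,2)} is det [[-7, -9], [16, 18]] = 18 ≠ 0, so this unfolding has rank ≥ 2; CP rank is at least every unfolding rank, so rank(T) ≥ 2. (Flattening ranks never certify an upper bound on CP rank; for that we must actually write T with 2 rank-1 terms.)
Upper bound — finding two terms. Write S_k = T[:,:,k] for the frontal slices: S₁ = [[-7, 16], [11, -20]], S₂ = [[-9, 18], [9, -18]].
If T = a₁ ⊗ b₁ ⊗ c₁ + a₂ ⊗ b₂ ⊗ c₂ then each S_k = c₁[k]·a₁b₁ᵀ + c₂[k]·a₂b₂ᵀ. S₁ and S₂ are linearly independent, so a₁b₁ᵀ and a₂b₂ᵀ must span the same plane of matrices: they are the rank-1 matrices of the form x·S₁ + y·S₂.
det(x·S₁ + y·S₂) is −36·x² − 36·xy = (-36)·(x + y)(x), vanishing at (x:y) = (1:-1) and (0:1).
M₁ = S₁ − S₂ = [[2, -2], [2, -2]] = 2·[1, 1][1, -1]ᵀ and M₂ = S₂ = [[-9, 18], [9, -18]] = (-9)·[1, -1][1, -2]ᵀ, so take a₁ = [1, 1], b₁ = [1, -1], a₂ = [1, -1], b₂ = [1, -2].
Each slice is an integer combination of E₁ = a₁b₁ᵀ and E₂ = a₂b₂ᵀ: S₁ = 2·E₁ − 9·E₂, S₂ = −9·E₂; reading off coefficients, c₁ = [2, 0] and c₂ = [-9, -9].
Hence T = [1, 1] ⊗ [1, -1] ⊗ [2, 0] + [1, -1] ⊗ [1, -2] ⊗ [-9, -9], so rank(T) ≤ 2.
These bounds meet, so rank(T) = 2.

2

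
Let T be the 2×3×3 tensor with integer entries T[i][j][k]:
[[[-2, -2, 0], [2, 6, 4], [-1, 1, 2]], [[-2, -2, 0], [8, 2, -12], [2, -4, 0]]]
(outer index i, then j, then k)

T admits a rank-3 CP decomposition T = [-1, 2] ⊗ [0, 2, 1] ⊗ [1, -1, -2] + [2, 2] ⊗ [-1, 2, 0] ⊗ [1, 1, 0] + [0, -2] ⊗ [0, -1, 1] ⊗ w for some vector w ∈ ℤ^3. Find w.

w = [0, 1, -2]

Subtract the known terms from T to get the rank-1 residual R = [0, -2] ⊗ [0, -1, 1] ⊗ w, so R[i,j,k] = a[i]·b[j]·w[k]. Pick indices with nonzero a[1]·b[1] = (-2)·(-1) = 2. Only the fibre through (1,1,·) is needed: R[1,1,:] = T[1,1,:] − Σₗ aₗ[1]bₗ[1]cₗ = [8, 2, -12] − (2)·(2)·[1, -1, -2] − (2)·(2)·[1, 1, 0] = [0, 2, -4]. Then w[k] = R[1,1,k] / 2 for each k, giving w = [0, 2, -4] / 2 = [0, 1, -2].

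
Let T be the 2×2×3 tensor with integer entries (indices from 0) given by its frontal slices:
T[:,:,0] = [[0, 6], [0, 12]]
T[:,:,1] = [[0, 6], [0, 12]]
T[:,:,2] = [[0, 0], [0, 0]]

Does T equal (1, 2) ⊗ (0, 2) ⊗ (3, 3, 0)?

Reconstruct entrywise from the claimed factors. For example, T[1,1,1] = 12 and Σₗ aₗ[1]bₗ[1]cₗ[1] = (2)·(2)·(3) = 12; checking all 12 entries, every one matches. The claim holds.

Yes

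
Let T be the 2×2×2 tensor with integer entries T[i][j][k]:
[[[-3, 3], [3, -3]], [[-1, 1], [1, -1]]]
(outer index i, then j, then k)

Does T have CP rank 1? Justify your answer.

Yes

If T = a ⊗ b ⊗ c then every fibre of T is a multiple of the corresponding factor, so read the factors off the fibres through the nonzero entry T[0,0,0] = -3.
The mode-1 fibre T[:,0,0] = [-3, -1] gives a = (3, 1) (primitive direction); the mode-2 fibre T[0,:,0] = [-3, 3] gives b = (1, -1); then c[k] = T[0,0,k] / (a[0]·b[0]) = [-3, 3] / 3 = (-1, 1).
Expanding (3, 1) ⊗ (1, -1) ⊗ (-1, 1) reproduces all 8 entries of T, so T = (3, 1) ⊗ (1, -1) ⊗ (-1, 1) and rank(T) ≤ 1.
Equivalently every frontal slice T[:,:,k] is c[k] times the rank-1 matrix (3, 1) ⊗ (1, -1). So T has rank 1 (it is nonzero).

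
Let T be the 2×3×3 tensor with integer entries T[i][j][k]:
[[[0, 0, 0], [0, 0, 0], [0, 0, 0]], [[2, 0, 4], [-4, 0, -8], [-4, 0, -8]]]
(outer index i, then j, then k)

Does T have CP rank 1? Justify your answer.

If T = a ⊗ b ⊗ c then every fibre of T is a multiple of the corresponding factor, so read the factors off the fibres through the nonzero entry T[1,0,0] = 2.
The mode-1 fibre T[:,0,0] = [0, 2] gives a = [0, 1] (primitive direction); the mode-2 fibre T[1,:,0] = [2, -4, -4] gives b = [1, -2, -2]; then c[k] = T[1,0,k] / (a[1]·b[0]) = [2, 0, 4] / 1 = [2, 0, 4].
Expanding [0, 1] ⊗ [1, -2, -2] ⊗ [2, 0, 4] reproduces all 18 entries of T, so T = [0, 1] ⊗ [1, -2, -2] ⊗ [2, 0, 4] and rank(T) ≤ 1.
Equivalently every frontal slice T[:,:,k] is c[k] times the rank-1 matrix [0, 1] ⊗ [1, -2, -2]. So T has rank 1 (it is nonzero).

Yes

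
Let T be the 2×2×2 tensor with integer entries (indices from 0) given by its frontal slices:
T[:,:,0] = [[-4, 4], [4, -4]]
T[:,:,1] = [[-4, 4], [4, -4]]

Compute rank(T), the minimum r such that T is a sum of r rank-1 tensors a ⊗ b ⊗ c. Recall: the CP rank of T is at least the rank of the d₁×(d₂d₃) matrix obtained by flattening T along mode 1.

Lower bound: T ≠ 0 (e.g. T[0,0,0] = -4), so rank(T) ≥ 1.
Upper bound: if T = a ⊗ b ⊗ c then every fibre of T is a multiple of the corresponding factor, so read the factors off the fibres through the nonzero entry T[0,0,0] = -4.
The mode-1 fibre T[:,0,0] = [-4, 4] gives a = (1, -1) (primitive direction); the mode-2 fibre T[0,:,0] = [-4, 4] gives b = (1, -1); then c[k] = T[0,0,k] / (a[0]·b[0]) = [-4, -4] / 1 = (-4, -4).
Expanding (1, -1) ⊗ (1, -1) ⊗ (-4, -4) reproduces all 8 entries of T, so T = (1, -1) ⊗ (1, -1) ⊗ (-4, -4) and rank(T) ≤ 1.
These bounds meet, so rank(T) = 1.

1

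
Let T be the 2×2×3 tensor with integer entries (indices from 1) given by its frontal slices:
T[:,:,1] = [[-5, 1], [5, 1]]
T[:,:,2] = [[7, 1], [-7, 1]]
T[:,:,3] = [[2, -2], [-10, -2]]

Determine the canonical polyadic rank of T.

3

Lower bound: the mode-3 unfolding of T (rows indexed by k, columns by (i,j) = (1,1), (1,2), (2,1), (2,2)) is [[-5, 1, 5, 1], [7, 1, -7, 1], [2, -2, -10, -2]].
There the 3×3 minor on rows k ∈ {1, 2, 3}, columns (i,j) ∈ {(1,1), (1,2), (2,1)} is det [[-5, 1, 5], [7, 1, -7], [2, -2, -10]] = 96 ≠ 0, so this unfolding has rank ≥ 3; CP rank is at least every unfolding rank, so rank(T) ≥ 3. (This is only a lower bound: in general the CP rank may exceed every unfolding rank, so we still need to exhibit 3 rank-1 terms summing to T.)
Upper bound: T is a sum of 3 rank-1 terms, T = [1, -2] ⊗ [1, 0] ⊗ [-2, 4, 4] + [1, 0] ⊗ [1, 0] ⊗ [-4, 2, 0] + [1, 1] ⊗ [1, 1] ⊗ [1, 1, -2] (written with every a and b primitive with positive leading entry and the scale carried by c; CP decompositions are not unique, and this one is verified by expanding entrywise), so rank(T) ≤ 3.
These bounds meet, so rank(T) = 3.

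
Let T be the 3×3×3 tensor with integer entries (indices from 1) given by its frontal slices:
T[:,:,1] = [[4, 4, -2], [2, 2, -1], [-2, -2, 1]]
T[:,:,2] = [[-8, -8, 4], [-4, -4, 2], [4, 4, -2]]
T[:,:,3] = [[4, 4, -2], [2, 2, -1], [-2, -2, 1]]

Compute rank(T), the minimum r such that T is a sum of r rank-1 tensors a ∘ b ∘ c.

1

Lower bound: T ≠ 0 (e.g. T[1,1,1] = 4), so rank(T) ≥ 1.
Upper bound: the mode-1 fibre T[:,1,1] = [4, 2, -2] gives a = [2, 1, -1] (primitive direction); the mode-2 fibre T[1,:,1] = [4, 4, -2] gives b = [2, 2, -1]; then c[k] = T[1,1,k] / (a[1]·b[1]) = [4, -8, 4] / 4 = [1, -2, 1].
Expanding [2, 1, -1] ∘ [2, 2, -1] ∘ [1, -2, 1] reproduces all 27 entries of T, so T = [2, 1, -1] ∘ [2, 2, -1] ∘ [1, -2, 1] and rank(T) ≤ 1.
These bounds meet, so rank(T) = 1.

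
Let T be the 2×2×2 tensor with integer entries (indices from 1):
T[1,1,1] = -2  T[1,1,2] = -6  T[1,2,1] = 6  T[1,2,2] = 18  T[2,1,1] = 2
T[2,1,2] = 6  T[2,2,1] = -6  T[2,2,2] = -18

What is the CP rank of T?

Lower bound: T ≠ 0 (e.g. T[1,1,1] = -2), so rank(T) ≥ 1.
Upper bound: if T = a ⊗ b ⊗ c then every fibre of T is a multiple of the corresponding factor, so read the factors off the fibres through the nonzero entry T[1,1,1] = -2.
The mode-1 fibre T[:,1,1] = [-2, 2] gives a = (1, -1) (primitive direction); the mode-2 fibre T[1,:,1] = [-2, 6] gives b = (1, -3); then c[k] = T[1,1,k] / (a[1]·b[1]) = [-2, -6] / 1 = (-2, -6).
Expanding (1, -1) ⊗ (1, -3) ⊗ (-2, -6) reproduces all 8 entries of T, so T = (1, -1) ⊗ (1, -3) ⊗ (-2, -6) and rank(T) ≤ 1.
These bounds meet, so rank(T) = 1.

1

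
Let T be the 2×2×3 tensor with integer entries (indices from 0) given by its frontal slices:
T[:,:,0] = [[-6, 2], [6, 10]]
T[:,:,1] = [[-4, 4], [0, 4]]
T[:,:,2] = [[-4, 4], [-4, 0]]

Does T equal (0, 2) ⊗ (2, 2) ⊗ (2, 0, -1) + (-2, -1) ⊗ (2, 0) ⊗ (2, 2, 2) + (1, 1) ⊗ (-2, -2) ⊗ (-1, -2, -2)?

Yes

Reconstruct entrywise from the claimed factors. For example, T[1,1,0] = 10 and Σₗ aₗ[1]bₗ[1]cₗ[0] = (2)·(2)·(2) + (-1)·(0)·(2) + (1)·(-2)·(-1) = 10; checking all 12 entries, every one matches. The claim holds.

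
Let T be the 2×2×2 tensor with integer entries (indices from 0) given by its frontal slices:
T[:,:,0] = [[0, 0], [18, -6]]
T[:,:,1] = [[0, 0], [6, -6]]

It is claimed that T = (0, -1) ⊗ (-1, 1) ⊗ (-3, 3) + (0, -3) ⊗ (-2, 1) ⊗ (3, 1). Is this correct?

Reconstruct entry (1,0,0) from the claimed factors: Σₗ aₗ[1]bₗ[0]cₗ[0] = (-1)·(-1)·(-3) + (-3)·(-2)·(3) = 15, but T[1,0,0] = 18. The claim is false.

No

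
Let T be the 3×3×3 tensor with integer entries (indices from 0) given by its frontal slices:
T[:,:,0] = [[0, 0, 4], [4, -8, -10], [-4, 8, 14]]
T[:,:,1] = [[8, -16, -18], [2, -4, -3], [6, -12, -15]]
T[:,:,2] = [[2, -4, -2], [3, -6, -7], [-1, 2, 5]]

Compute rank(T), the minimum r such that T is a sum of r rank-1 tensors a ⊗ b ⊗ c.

2

Lower bound: the mode-1 unfolding of T (rows indexed by i, columns by (j,k) = (0,0), (0,1), (0,2), (1,0), (1,1), (1,2), (2,0), (2,1), (2,2)) is [[0, 8, 2, 0, -16, -4, 4, -18, -2], [4, 2, 3, -8, -4, -6, -10, -3, -7], [-4, 6, -1, 8, -12, 2, 14, -15, 5]].
There the 2×2 minor on rows i ∈ {0, 1}, columns (j,k) ∈ {(0,0), (0,1)} is det [[0, 8], [4, 2]] = -32 ≠ 0, so this unfolding has rank ≥ 2; CP rank is at least every unfolding rank, so rank(T) ≥ 2. (This is only a lower bound: in general the CP rank may exceed every unfolding rank, so we still need to exhibit 2 rank-1 terms summing to T.)
Upper bound — finding two terms. Write S_k = T[:,:,k] for the frontal slices: S₀ = [[0, 0, 4], [4, -8, -10], [-4, 8, 14]], S₁ = [[8, -16, -18], [2, -4, -3], [6, -12, -15]], S₂ = [[2, -4, -2], [3, -6, -7], [-1, 2, 5]].
If T = a₁ ⊗ b₁ ⊗ c₁ + a₂ ⊗ b₂ ⊗ c₂ then each S_k = c₁[k]·a₁b₁ᵀ + c₂[k]·a₂b₂ᵀ. S₀ and S₁ are linearly independent, so a₁b₁ᵀ and a₂b₂ᵀ must span the same plane of matrices: they are the rank-1 matrices of the form x·S₀ + y·S₁.
The 2×2 minor of x·S₀ + y·S₁ on rows {0,1}, columns {0,2} is −16·x² − 16·xy + 12·y² = (-4)·(2·x + 3·y)(2·x − y), vanishing at (x:y) = (3:-2) and (1:2).
M₁ = 3·S₀ − 2·S₁ = [[-16, 32, 48], [8, -16, -24], [-24, 48, 72]] = (-8)·[2, -1, 3][1, -2, -3]ᵀ and M₂ = S₀ + 2·S₁ = [[16, -32, -32], [8, -16, -16], [8, -16, -16]] = 8·[2, 1, 1][1, -2, -2]ᵀ, so take a₁ = [2, -1, 3], b₁ = [1, -2, -3], a₂ = [2, 1, 1], b₂ = [1, -2, -2].
Each slice is an integer combination of E₁ = a₁b₁ᵀ and E₂ = a₂b₂ᵀ: S₀ = −2·E₁ + 2·E₂, S₁ = E₁ + 3·E₂, S₂ = −E₁ + 2·E₂; reading off coefficients, c₁ = [-2, 1, -1] and c₂ = [2, 3, 2].
Hence T = [2, -1, 3] ⊗ [1, -2, -3] ⊗ [-2, 1, -1] + [2, 1, 1] ⊗ [1, -2, -2] ⊗ [2, 3, 2], so rank(T) ≤ 2.
These bounds meet, so rank(T) = 2.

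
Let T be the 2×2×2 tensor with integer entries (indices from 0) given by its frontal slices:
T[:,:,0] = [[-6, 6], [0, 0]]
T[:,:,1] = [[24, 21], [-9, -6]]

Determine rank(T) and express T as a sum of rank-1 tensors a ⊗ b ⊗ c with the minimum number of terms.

Lower bound: the mode-2 unfolding of T (rows indexed by j, columns by (i,k) = (0,0), (0,1), (1,0), (1,1)) is [[-6, 24, 0, -9], [6, 21, 0, -6]].
There the 2×2 minor on rows j ∈ {0, 1}, columns (i,k) ∈ {(0,0), (0,1)} is det [[-6, 24], [6, 21]] = -270 ≠ 0, so this unfolding has rank ≥ 2; CP rank is at least every unfolding rank, so rank(T) ≥ 2. (Flattening ranks never certify an upper bound on CP rank; for that we must actually write T with 2 rank-1 terms.)
Upper bound — finding two terms. Write S_k = T[:,:,k] for the frontal slices: S₀ = [[-6, 6], [0, 0]], S₁ = [[24, 21], [-9, -6]].
If T = a₁ ⊗ b₁ ⊗ c₁ + a₂ ⊗ b₂ ⊗ c₂ then each S_k = c₁[k]·a₁b₁ᵀ + c₂[k]·a₂b₂ᵀ. S₀ and S₁ are linearly independent, so a₁b₁ᵀ and a₂b₂ᵀ must span the same plane of matrices: they are the rank-1 matrices of the form x·S₀ + y·S₁.
det(x·S₀ + y·S₁) is 90·xy + 45·y² = 45·(y)(2·x + y), vanishing at (x:y) = (1:0) and (1:-2).
M₁ = S₀ = [[-6, 6], [0, 0]] = (-6)·(1, 0)(1, -1)ᵀ and M₂ = S₀ − 2·S₁ = [[-54, -36], [18, 12]] = (-6)·(3, -1)(3, 2)ᵀ, so take a₁ = (1, 0), b₁ = (1, -1), a₂ = (3, -1), b₂ = (3, 2).
Each slice is an integer combination of E₁ = a₁b₁ᵀ and E₂ = a₂b₂ᵀ: S₀ = −6·E₁, S₁ = −3·E₁ + 3·E₂; reading off coefficients, c₁ = (-6, -3) and c₂ = (0, 3).
Hence T = (1, 0) ⊗ (1, -1) ⊗ (-6, -3) + (3, -1) ⊗ (3, 2) ⊗ (0, 3), so rank(T) ≤ 2.
These bounds meet, so rank(T) = 2.

rank(T) = 2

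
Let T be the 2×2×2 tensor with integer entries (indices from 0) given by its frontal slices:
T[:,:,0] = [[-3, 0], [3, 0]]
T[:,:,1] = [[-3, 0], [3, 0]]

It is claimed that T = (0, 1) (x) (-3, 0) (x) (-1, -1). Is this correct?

Reconstruct entry (0,0,0) from the claimed factors: Σₗ aₗ[0]bₗ[0]cₗ[0] = (0)·(-3)·(-1) = 0, but T[0,0,0] = -3. The claim is false.

No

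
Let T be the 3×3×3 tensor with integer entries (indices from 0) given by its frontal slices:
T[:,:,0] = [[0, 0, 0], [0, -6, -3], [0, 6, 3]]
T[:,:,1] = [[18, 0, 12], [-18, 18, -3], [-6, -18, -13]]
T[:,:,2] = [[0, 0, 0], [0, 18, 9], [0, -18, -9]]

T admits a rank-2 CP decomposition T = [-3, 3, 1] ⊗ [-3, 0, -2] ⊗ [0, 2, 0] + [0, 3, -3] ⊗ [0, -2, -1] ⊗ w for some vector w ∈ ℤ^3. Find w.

w = [1, -3, -3]

Subtract the known terms from T to get the rank-1 residual R = [0, 3, -3] ⊗ [0, -2, -1] ⊗ w, so R[i,j,k] = a[i]·b[j]·w[k]. Pick indices with nonzero a[1]·b[1] = (3)·(-2) = -6. Only the fibre through (1,1,·) is needed: R[1,1,:] = T[1,1,:] − Σₗ aₗ[1]bₗ[1]cₗ = [-6, 18, 18] − (3)·(0)·[0, 2, 0] = [-6, 18, 18]. Then w[k] = R[1,1,k] / -6 for each k, giving w = [-6, 18, 18] / -6 = [1, -3, -3].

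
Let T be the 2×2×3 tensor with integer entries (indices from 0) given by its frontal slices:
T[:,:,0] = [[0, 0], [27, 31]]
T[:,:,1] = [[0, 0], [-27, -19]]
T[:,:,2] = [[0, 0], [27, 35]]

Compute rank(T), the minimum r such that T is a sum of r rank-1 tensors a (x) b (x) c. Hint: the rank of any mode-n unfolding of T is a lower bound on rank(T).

Lower bound: in the mode-3 unfolding of T (rows indexed by k, columns by (i,j)) the 2×2 minor on rows k ∈ {0, 1}, columns (i,j) ∈ {(1,0), (1,1)} is det [[27, 31], [-27, -19]] = 324 ≠ 0, so that unfolding has rank ≥ 2 and hence rank(T) ≥ 2 (CP rank is at least every unfolding rank, though it can be larger).
Upper bound: T[i,:,:] = a[i]·M for every slice, with a = [0, 1] and M = [[27, -27, 27], [31, -19, 35]] (rows j, columns k).
Splitting M by its rows (j = 0, 1), M = [1, 0][27, -27, 27]ᵀ + [0, 1][31, -19, 35]ᵀ.
Hence T = [0, 1] (x) [1, 0] (x) [27, -27, 27] + [0, 1] (x) [0, 1] (x) [31, -19, 35], so rank(T) ≤ 2.
These bounds meet, so rank(T) = 2.

2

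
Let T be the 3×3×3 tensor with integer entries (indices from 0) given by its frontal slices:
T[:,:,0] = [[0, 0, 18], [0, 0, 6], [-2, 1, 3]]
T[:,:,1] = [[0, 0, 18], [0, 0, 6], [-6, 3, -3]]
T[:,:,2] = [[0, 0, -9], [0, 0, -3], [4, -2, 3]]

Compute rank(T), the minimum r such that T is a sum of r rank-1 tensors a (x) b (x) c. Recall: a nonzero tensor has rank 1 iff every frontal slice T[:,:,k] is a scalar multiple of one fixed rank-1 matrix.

2

Lower bound: the mode-2 unfolding of T (rows indexed by j, columns by (i,k) = (0,0), (0,1), (0,2), (1,0), (1,1), (1,2), (2,0), (2,1), (2,2)) is [[0, 0, 0, 0, 0, 0, -2, -6, 4], [0, 0, 0, 0, 0, 0, 1, 3, -2], [18, 18, -9, 6, 6, -3, 3, -3, 3]].
There the 2×2 minor on rows j ∈ {0, 2}, columns (i,k) ∈ {(0,0), (2,0)} is det [[0, -2], [18, 3]] = 36 ≠ 0, so this unfolding has rank ≥ 2; CP rank is at least every unfolding rank, so rank(T) ≥ 2. (Flattening ranks never certify an upper bound on CP rank; for that we must actually write T with 2 rank-1 terms.)
Upper bound — finding two terms. Write S_k = T[:,:,k] for the frontal slices: S₀ = [[0, 0, 18], [0, 0, 6], [-2, 1, 3]], S₁ = [[0, 0, 18], [0, 0, 6], [-6, 3, -3]], S₂ = [[0, 0, -9], [0, 0, -3], [4, -2, 3]].
If T = a₁ (x) b₁ (x) c₁ + a₂ (x) b₂ (x) c₂ then each S_k = c₁[k]·a₁b₁ᵀ + c₂[k]·a₂b₂ᵀ. S₀ and S₁ are linearly independent, so a₁b₁ᵀ and a₂b₂ᵀ must span the same plane of matrices: they are the rank-1 matrices of the form x·S₀ + y·S₁.
The 2×2 minor of x·S₀ + y·S₁ on rows {0,2}, columns {0,2} is 36·x² + 144·xy + 108·y² = 36·(x + 3·y)(x + y), vanishing at (x:y) = (3:-1) and (1:-1).
M₁ = 3·S₀ − S₁ = [[0, 0, 36], [0, 0, 12], [0, 0, 12]] = 12·(3, 1, 1)(0, 0, 1)ᵀ and M₂ = S₀ − S₁ = [[0, 0, 0], [0, 0, 0], [4, -2, 6]] = 2·(0, 0, 1)(2, -1, 3)ᵀ, so take a₁ = (3, 1, 1), b₁ = (0, 0, 1), a₂ = (0, 0, 1), b₂ = (2, -1, 3).
Each slice is an integer combination of E₁ = a₁b₁ᵀ and E₂ = a₂b₂ᵀ: S₀ = 6·E₁ − E₂, S₁ = 6·E₁ − 3·E₂, S₂ = −3·E₁ + 2·E₂; reading off coefficients, c₁ = (6, 6, -3) and c₂ = (-1, -3, 2).
Hence T = (3, 1, 1) (x) (0, 0, 1) (x) (6, 6, -3) + (0, 0, 1) (x) (2, -1, 3) (x) (-1, -3, 2), so rank(T) ≤ 2.
These bounds meet, so rank(T) = 2.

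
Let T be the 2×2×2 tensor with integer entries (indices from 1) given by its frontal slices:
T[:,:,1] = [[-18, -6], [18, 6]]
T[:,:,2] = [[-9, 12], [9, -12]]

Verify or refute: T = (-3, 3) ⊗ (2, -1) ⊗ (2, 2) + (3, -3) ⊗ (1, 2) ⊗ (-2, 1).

Reconstruct entrywise from the claimed factors. For example, T[1,1,1] = -18 and Σₗ aₗ[1]bₗ[1]cₗ[1] = (-3)·(2)·(2) + (3)·(1)·(-2) = -18; checking all 8 entries, every one matches. The claim holds.

Yes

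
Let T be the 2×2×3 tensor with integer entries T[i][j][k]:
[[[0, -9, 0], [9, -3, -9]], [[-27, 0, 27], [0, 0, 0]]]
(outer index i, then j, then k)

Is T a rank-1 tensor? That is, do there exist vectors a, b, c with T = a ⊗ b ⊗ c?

No

The mode-1 unfolding of T (rows indexed by i, columns by (j,k) = (0,0), (0,1), (0,2), (1,0), (1,1), (1,2)) is [[0, -9, 0, 9, -3, -9], [-27, 0, 27, 0, 0, 0]].
There the 2×2 minor on rows i ∈ {0, 1}, columns (j,k) ∈ {(0,0), (0,1)} is det [[0, -9], [-27, 0]] = -243 ≠ 0, so this unfolding has rank ≥ 2; CP rank is at least every unfolding rank, so rank(T) ≥ 2.
In particular rank(T) ≥ 2 > 1, so T is not rank-1.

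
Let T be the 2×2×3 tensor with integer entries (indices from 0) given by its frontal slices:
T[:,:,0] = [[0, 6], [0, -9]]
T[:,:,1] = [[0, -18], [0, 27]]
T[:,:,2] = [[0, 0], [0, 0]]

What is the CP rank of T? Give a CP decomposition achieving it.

Lower bound: T ≠ 0 (e.g. T[0,1,0] = 6), so rank(T) ≥ 1.
Upper bound: if T = a ⊗ b ⊗ c then every fibre of T is a multiple of the corresponding factor, so read the factors off the fibres through the nonzero entry T[0,1,0] = 6.
The mode-1 fibre T[:,1,0] = [6, -9] gives a = [2, -3] (primitive direction); the mode-2 fibre T[0,:,0] = [0, 6] gives b = [0, 1]; then c[k] = T[0,1,k] / (a[0]·b[1]) = [6, -18, 0] / 2 = [3, -9, 0].
Expanding [2, -3] ⊗ [0, 1] ⊗ [3, -9, 0] reproduces all 12 entries of T, so T = [2, -3] ⊗ [0, 1] ⊗ [3, -9, 0] and rank(T) ≤ 1.
These bounds meet, so rank(T) = 1.
Check entry T[1,1,1] = 27: (-3)·(1)·(-9) = 27.

rank(T) = 1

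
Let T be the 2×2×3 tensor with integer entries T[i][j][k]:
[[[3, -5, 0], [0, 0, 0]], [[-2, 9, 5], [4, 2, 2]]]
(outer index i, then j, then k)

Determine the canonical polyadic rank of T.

Lower bound: the mode-3 unfolding of T (rows indexed by k, columns by (i,j) = (0,0), (0,1), (1,0), (1,1)) is [[3, 0, -2, 4], [-5, 0, 9, 2], [0, 0, 5, 2]].
There the 3×3 minor on rows k ∈ {0, 1, 2}, columns (i,j) ∈ {(0,0), (1,0), (1,1)} is det [[3, -2, 4], [-5, 9, 2], [0, 5, 2]] = -96 ≠ 0, so this unfolding has rank ≥ 3; CP rank is at least every unfolding rank, so rank(T) ≥ 3. (Unfolding ranks only ever bound the CP rank from below — rank(T) can be strictly larger than all of them — so the matching upper bound has to come from an explicit 3-term decomposition.)
Upper bound: T is a sum of 3 rank-1 terms, T = (0, 1) ⊗ (1, 2) ⊗ (2, 1, 1) + (1, -2) ⊗ (1, 0) ⊗ (2, -4, -2) + (1, 0) ⊗ (1, 0) ⊗ (1, -1, 2) (one valid choice — decompositions are not unique — normalised so each a, b is primitive with positive first nonzero entry; check it by expanding all entries), so rank(T) ≤ 3.
These bounds meet, so rank(T) = 3.

3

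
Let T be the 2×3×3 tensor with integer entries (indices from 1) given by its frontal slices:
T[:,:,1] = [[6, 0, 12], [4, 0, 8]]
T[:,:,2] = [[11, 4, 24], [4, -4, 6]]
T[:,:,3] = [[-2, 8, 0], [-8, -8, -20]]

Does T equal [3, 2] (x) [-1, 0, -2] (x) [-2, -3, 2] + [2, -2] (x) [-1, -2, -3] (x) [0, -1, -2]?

Reconstruct entrywise from the claimed factors. For example, T[2,3,2] = 6 and Σₗ aₗ[2]bₗ[3]cₗ[2] = (2)·(-2)·(-3) + (-2)·(-3)·(-1) = 6; checking all 18 entries, every one matches. The claim holds.

Yes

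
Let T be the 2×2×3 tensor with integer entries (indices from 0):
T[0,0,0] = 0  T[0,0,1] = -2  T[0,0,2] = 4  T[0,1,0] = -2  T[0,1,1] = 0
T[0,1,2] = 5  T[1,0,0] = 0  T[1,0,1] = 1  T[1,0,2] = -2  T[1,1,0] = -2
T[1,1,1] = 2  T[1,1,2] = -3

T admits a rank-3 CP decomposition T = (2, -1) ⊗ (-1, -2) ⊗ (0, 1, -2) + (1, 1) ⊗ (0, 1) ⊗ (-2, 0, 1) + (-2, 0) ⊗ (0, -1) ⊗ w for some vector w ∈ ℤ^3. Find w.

w = (0, 2, -2)

Subtract the known terms from T to get the rank-1 residual R = (-2, 0) ⊗ (0, -1) ⊗ w, so R[i,j,k] = a[i]·b[j]·w[k]. Pick indices with nonzero a[0]·b[1] = (-2)·(-1) = 2. Only the fibre through (0,1,·) is needed: R[0,1,:] = T[0,1,:] − Σₗ aₗ[0]bₗ[1]cₗ = [-2, 0, 5] − (2)·(-2)·(0, 1, -2) − (1)·(1)·(-2, 0, 1) = [0, 4, -4]. Then w[k] = R[0,1,k] / 2 for each k, giving w = [0, 4, -4] / 2 = (0, 2, -2).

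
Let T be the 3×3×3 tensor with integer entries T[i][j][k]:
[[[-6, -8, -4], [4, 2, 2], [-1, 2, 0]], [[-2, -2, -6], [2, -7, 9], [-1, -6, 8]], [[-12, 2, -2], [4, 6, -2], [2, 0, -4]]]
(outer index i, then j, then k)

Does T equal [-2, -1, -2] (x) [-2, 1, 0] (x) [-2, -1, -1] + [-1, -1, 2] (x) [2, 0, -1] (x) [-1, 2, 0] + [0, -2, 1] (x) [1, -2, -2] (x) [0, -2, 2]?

Yes

Reconstruct entrywise from the claimed factors. For example, T[2,2,2] = -4 and Σₗ aₗ[2]bₗ[2]cₗ[2] = (-2)·(0)·(-1) + (2)·(-1)·(0) + (1)·(-2)·(2) = -4; checking all 27 entries, every one matches. The claim holds.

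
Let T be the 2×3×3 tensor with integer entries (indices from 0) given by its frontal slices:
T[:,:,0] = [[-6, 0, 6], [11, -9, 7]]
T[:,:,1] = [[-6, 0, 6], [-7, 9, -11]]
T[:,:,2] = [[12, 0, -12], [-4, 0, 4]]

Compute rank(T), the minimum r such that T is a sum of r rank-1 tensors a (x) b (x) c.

2

Lower bound: in the mode-1 unfolding of T (rows indexed by i, columns by (j,k)) the 2×2 minor on rows i ∈ {0, 1}, columns (j,k) ∈ {(0,0), (0,1)} is det [[-6, -6], [11, -7]] = 108 ≠ 0, so that unfolding has rank ≥ 2 and hence rank(T) ≥ 2 (CP rank is at least every unfolding rank, though it can be larger).
Upper bound: with S_k = T[:,:,k], the two rank-1 terms a₁b₁ᵀ, a₂b₂ᵀ are the rank-1 members of the pencil x·S₀ + y·S₁.
The 2×2 minor of x·S₀ + y·S₁ on rows {0,1}, columns {0,1} is 54·x² − 54·y² = 54·(x − y)(x + y), vanishing at (x:y) = (1:1) and (1:-1).
M₁ = S₀ + S₁ = [[-12, 0, 12], [4, 0, -4]] = (-4)·[3, -1][1, 0, -1]ᵀ and M₂ = S₀ − S₁ = [[0, 0, 0], [18, -18, 18]] = 18·[0, 1][1, -1, 1]ᵀ, so take a₁ = [3, -1], b₁ = [1, 0, -1], a₂ = [0, 1], b₂ = [1, -1, 1].
Each slice is an integer combination of E₁ = a₁b₁ᵀ and E₂ = a₂b₂ᵀ: S₀ = −2·E₁ + 9·E₂, S₁ = −2·E₁ − 9·E₂, S₂ = 4·E₁; reading off coefficients, c₁ = [-2, -2, 4] and c₂ = [9, -9, 0].
Hence T = [3, -1] (x) [1, 0, -1] (x) [-2, -2, 4] + [0, 1] (x) [1, -1, 1] (x) [9, -9, 0], so rank(T) ≤ 2.
These bounds meet, so rank(T) = 2.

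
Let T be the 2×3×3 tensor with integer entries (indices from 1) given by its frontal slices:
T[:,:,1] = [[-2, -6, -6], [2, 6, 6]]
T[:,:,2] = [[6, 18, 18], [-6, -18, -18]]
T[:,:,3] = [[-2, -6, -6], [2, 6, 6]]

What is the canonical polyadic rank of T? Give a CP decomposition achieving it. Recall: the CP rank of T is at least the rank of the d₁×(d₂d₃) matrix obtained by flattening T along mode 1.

Lower bound: T ≠ 0 (e.g. T[1,1,1] = -2), so rank(T) ≥ 1.
Upper bound: the mode-1 fibre T[:,1,1] = [-2, 2] gives a = [1, -1] (primitive direction); the mode-2 fibre T[1,:,1] = [-2, -6, -6] gives b = [1, 3, 3]; then c[k] = T[1,1,k] / (a[1]·b[1]) = [-2, 6, -2] / 1 = [-2, 6, -2].
Expanding [1, -1] ⊗ [1, 3, 3] ⊗ [-2, 6, -2] reproduces all 18 entries of T, so T = [1, -1] ⊗ [1, 3, 3] ⊗ [-2, 6, -2] and rank(T) ≤ 1.
These bounds meet, so rank(T) = 1.

rank(T) = 1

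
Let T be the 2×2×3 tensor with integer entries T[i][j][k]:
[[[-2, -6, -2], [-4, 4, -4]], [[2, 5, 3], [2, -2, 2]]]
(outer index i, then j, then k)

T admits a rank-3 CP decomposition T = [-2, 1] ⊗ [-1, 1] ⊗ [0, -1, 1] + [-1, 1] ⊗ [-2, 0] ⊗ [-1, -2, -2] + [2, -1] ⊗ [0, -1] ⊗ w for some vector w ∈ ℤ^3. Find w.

w = [2, -1, 1]

Subtract the known terms from T to get the rank-1 residual R = [2, -1] ⊗ [0, -1] ⊗ w, so R[i,j,k] = a[i]·b[j]·w[k]. Pick indices with nonzero a[0]·b[1] = (2)·(-1) = -2. Only the fibre through (0,1,·) is needed: R[0,1,:] = T[0,1,:] − Σₗ aₗ[0]bₗ[1]cₗ = [-4, 4, -4] − (-2)·(1)·[0, -1, 1] − (-1)·(0)·[-1, -2, -2] = [-4, 2, -2]. Then w[k] = R[0,1,k] / -2 for each k, giving w = [-4, 2, -2] / -2 = [2, -1, 1].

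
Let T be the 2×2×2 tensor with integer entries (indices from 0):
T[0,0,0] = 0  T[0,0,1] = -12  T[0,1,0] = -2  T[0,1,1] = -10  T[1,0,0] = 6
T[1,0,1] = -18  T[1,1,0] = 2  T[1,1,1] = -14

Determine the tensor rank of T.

Lower bound: the mode-1 unfolding of T (rows indexed by i, columns by (j,k) = (0,0), (0,1), (1,0), (1,1)) is [[0, -12, -2, -10], [6, -18, 2, -14]].
There the 2×2 minor on rows i ∈ {0, 1}, columns (j,k) ∈ {(0,0), (0,1)} is det [[0, -12], [6, -18]] = 72 ≠ 0, so this unfolding has rank ≥ 2; CP rank is at least every unfolding rank, so rank(T) ≥ 2. (Unfolding ranks only ever bound the CP rank from below — rank(T) can be strictly larger than all of them — so the matching upper bound has to come from an explicit 2-term decomposition.)
Upper bound — finding two terms. Write S_k = T[:,:,k] for the frontal slices: S₀ = [[0, -2], [6, 2]], S₁ = [[-12, -10], [-18, -14]].
If T = a₁ ⊗ b₁ ⊗ c₁ + a₂ ⊗ b₂ ⊗ c₂ then each S_k = c₁[k]·a₁b₁ᵀ + c₂[k]·a₂b₂ᵀ. S₀ and S₁ are linearly independent, so a₁b₁ᵀ and a₂b₂ᵀ must span the same plane of matrices: they are the rank-1 matrices of the form x·S₀ + y·S₁.
det(x·S₀ + y·S₁) is 12·x² − 12·y² = 12·(x − y)(x + y), vanishing at (x:y) = (1:1) and (1:-1).
M₁ = S₀ + S₁ = [[-12, -12], [-12, -12]] = (-12)·[1, 1][1, 1]ᵀ and M₂ = S₀ − S₁ = [[12, 8], [24, 16]] = 4·[1, 2][3, 2]ᵀ, so take a₁ = [1, 1], b₁ = [1, 1], a₂ = [1, 2], b₂ = [3, 2].
Each slice is an integer combination of E₁ = a₁b₁ᵀ and E₂ = a₂b₂ᵀ: S₀ = −6·E₁ + 2·E₂, S₁ = −6·E₁ − 2·E₂; reading off coefficients, c₁ = [-6, -6] and c₂ = [2, -2].
Hence T = [1, 1] ⊗ [1, 1] ⊗ [-6, -6] + [1, 2] ⊗ [3, 2] ⊗ [2, -2], so rank(T) ≤ 2.
These bounds meet, so rank(T) = 2.

2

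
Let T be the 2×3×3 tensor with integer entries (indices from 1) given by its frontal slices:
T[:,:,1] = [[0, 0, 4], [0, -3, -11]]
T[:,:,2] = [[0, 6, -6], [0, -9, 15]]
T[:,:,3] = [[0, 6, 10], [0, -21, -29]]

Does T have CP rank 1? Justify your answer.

No

The mode-3 unfolding of T (rows indexed by k, columns by (i,j) = (1,1), (1,2), (1,3), (2,1), (2,2), (2,3)) is [[0, 0, 4, 0, -3, -11], [0, 6, -6, 0, -9, 15], [0, 6, 10, 0, -21, -29]].
There the 2×2 minor on rows k ∈ {1, 2}, columns (i,j) ∈ {(1,2), (1,3)} is det [[0, 4], [6, -6]] = -24 ≠ 0, so this unfolding has rank ≥ 2; CP rank is at least every unfolding rank, so rank(T) ≥ 2.
In particular rank(T) ≥ 2 > 1, so T is not rank-1.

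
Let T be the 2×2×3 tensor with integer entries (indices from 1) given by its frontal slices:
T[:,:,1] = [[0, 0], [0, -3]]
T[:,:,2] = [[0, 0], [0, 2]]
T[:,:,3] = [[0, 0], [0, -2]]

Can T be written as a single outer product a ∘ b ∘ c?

Yes

If T = a ∘ b ∘ c then every fibre of T is a multiple of the corresponding factor, so read the factors off the fibres through the nonzero entry T[2,2,1] = -3.
The mode-1 fibre T[:,2,1] = [0, -3] gives a = [0, 1] (primitive direction); the mode-2 fibre T[2,:,1] = [0, -3] gives b = [0, 1]; then c[k] = T[2,2,k] / (a[2]·b[2]) = [-3, 2, -2] / 1 = [-3, 2, -2].
Expanding [0, 1] ∘ [0, 1] ∘ [-3, 2, -2] reproduces all 12 entries of T, so T = [0, 1] ∘ [0, 1] ∘ [-3, 2, -2] and rank(T) ≤ 1.
Equivalently every frontal slice T[:,:,k] is c[k] times the rank-1 matrix [0, 1] ∘ [0, 1]. So T has rank 1 (it is nonzero).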